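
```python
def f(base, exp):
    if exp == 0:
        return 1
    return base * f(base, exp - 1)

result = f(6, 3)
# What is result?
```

f(6, 3) = 6 * 6 * 6 = 216

Answer: 216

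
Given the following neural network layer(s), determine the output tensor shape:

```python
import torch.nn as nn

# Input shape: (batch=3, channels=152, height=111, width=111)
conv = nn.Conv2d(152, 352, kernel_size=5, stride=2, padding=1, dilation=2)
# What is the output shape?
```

Input: (3, 152, 111, 111) -> Output: (3, 352, 53, 53)

Answer: (3, 352, 53, 53)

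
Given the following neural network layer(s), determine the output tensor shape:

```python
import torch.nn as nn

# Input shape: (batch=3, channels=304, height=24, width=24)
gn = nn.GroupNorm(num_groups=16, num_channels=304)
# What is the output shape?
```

Input: (3, 304, 24, 24) -> Output: (3, 304, 24, 24)

Answer: (3, 304, 24, 24)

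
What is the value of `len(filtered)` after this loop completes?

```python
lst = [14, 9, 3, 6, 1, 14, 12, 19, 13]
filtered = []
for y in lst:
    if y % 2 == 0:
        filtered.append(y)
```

Count even numbers in [14, 9, 3, 6, 1, 14, 12, 19, 13]
`filtered` takes the values: [] → [14] → [14, 6] → [14, 6, 14] → [14, 6, 14, 12]
So `len(filtered)` = 4

Answer: 4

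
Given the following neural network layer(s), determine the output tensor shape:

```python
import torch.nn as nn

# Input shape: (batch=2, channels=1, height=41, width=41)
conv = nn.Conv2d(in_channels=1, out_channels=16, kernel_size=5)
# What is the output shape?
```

Input: (2, 1, 41, 41) -> Output: (2, 16, 37, 37)

Answer: (2, 16, 37, 37)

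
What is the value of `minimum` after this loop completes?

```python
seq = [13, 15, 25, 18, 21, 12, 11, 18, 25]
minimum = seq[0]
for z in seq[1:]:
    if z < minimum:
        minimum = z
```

Minimum of [13, 15, 25, 18, 21, 12, 11, 18, 25]
`minimum` takes the values: 13 → 12 → 11

Answer: 11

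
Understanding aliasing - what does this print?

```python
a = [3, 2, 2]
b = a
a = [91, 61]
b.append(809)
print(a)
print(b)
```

Key concept: rebinding vs mutation: a is rebound to a new list, b still points at the original.
Step by step:
`a = [3, 2, 2]` → a = [3, 2, 2]
`b = a` → b = [3, 2, 2] (same object as a)
`a = [91, 61]` → a = [91, 61]
`b.append(809)` → b = [3, 2, 2, 809]
`print(a)` → prints [91, 61]
`print(b)` → prints [3, 2, 2, 809]

Answer:
[91, 61]
[3, 2, 2, 809]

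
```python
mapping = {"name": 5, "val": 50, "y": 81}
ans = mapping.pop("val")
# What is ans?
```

Trace:
`mapping = {"name": 5, "val": 50, "y": 81}` → mapping = {'name': 5, 'val': 50, 'y': 81}
`ans = mapping.pop("val")` → mapping = {'name': 5, 'y': 81}; ans = 50
So ans = 50

Answer: 50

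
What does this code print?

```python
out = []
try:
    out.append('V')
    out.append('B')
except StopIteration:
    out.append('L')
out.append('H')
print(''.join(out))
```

Execution trace: 'V' (try body) → 'B' (try body, no exception) → 'H' (after the try/except). Output: VBH

Answer: VBH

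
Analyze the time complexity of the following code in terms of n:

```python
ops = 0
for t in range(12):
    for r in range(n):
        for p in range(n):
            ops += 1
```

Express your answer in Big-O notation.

Each loop level contributes: 1 × n × n. Multiplying the contributions gives O(n^2).

Answer: O(n^2)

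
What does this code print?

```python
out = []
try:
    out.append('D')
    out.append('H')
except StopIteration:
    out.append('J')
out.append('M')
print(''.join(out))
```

Execution trace: 'D' (try body) → 'H' (try body, no exception) → 'M' (after the try/except). Output: DHM

Answer: DHM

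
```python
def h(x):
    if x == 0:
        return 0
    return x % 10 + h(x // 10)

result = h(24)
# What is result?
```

Sum of digits of 24: 4 + 2 = 6

Answer: 6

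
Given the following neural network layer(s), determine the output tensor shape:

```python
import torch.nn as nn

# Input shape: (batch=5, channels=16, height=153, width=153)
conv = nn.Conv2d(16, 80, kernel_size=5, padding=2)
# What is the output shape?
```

Input: (5, 16, 153, 153) -> Output: (5, 80, 153, 153)

Answer: (5, 80, 153, 153)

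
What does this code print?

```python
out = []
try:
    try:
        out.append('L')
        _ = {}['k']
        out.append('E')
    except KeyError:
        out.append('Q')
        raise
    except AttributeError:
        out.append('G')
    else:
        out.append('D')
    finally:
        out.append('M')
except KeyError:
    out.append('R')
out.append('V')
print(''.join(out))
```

Execution trace: 'L' (inner try body) → 'Q' (inner except KeyError) → 'M' (inner finally) → 'R' (outer except KeyError) → 'V' (after the try/except). Output: LQMRV

Answer: LQMRV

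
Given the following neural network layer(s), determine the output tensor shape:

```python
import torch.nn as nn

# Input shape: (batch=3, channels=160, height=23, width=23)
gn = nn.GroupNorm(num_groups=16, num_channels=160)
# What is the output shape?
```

Input: (3, 160, 23, 23) -> Output: (3, 160, 23, 23)

Answer: (3, 160, 23, 23)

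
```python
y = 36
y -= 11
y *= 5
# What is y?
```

Trace:
`y = 36` → y = 36
`y -= 11` → y = 25
`y *= 5` → y = 125
So y = 125

Answer: 125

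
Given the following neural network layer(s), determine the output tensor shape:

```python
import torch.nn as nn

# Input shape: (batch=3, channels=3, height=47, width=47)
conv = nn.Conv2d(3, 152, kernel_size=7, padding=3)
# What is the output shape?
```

Input: (3, 3, 47, 47) -> Output: (3, 152, 47, 47)

Answer: (3, 152, 47, 47)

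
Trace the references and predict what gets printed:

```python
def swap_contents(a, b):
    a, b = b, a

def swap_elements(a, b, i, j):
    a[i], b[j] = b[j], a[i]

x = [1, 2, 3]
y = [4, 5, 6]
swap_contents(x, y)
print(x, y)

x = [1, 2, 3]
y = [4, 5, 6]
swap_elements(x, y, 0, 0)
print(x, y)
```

Key concept: parameter rebinding vs mutation.
Step by step:
`x = [1, 2, 3]` → x = [1, 2, 3]
`y = [4, 5, 6]` → y = [4, 5, 6]
`swap_contents(x, y)` → no visible change to tracked variables
`print(x, y)` → prints [1, 2, 3] [4, 5, 6]
`x = [1, 2, 3]` → x = [1, 2, 3]
`y = [4, 5, 6]` → y = [4, 5, 6]
`swap_elements(x, y, 0, 0)` → x = [4, 2, 3]; y = [1, 5, 6]
`print(x, y)` → prints [4, 2, 3] [1, 5, 6]

Answer:
[1, 2, 3] [4, 5, 6]
[4, 2, 3] [1, 5, 6]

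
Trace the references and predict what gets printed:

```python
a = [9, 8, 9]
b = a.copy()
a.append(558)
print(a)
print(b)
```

Key concept: list.copy() creates independent copy.
Step by step:
`a = [9, 8, 9]` → a = [9, 8, 9]
`b = a.copy()` → b = [9, 8, 9]
`a.append(558)` → a = [9, 8, 9, 558]
`print(a)` → prints [9, 8, 9, 558]
`print(b)` → prints [9, 8, 9]

Answer:
[9, 8, 9, 558]
[9, 8, 9]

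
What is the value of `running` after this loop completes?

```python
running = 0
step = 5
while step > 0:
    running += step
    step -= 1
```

Sum 5 down to 1
`running` takes the values: 0 → 5 → 9 → 12 → 14 → 15

Answer: 15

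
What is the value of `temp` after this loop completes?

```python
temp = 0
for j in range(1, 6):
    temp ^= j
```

XOR of 1 to 5
`temp` takes the values: 0 → 1 → 3 → 0 → 4 → 1

Answer: 1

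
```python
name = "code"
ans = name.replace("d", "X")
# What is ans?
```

Trace:
`name = "code"` → name = 'code'
`ans = name.replace("d", "X")` → ans = 'coXe'
So ans = 'coXe'

Answer: 'coXe'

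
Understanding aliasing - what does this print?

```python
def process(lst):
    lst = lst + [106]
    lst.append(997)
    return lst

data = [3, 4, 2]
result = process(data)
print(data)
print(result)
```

Key concept: rebinding parameter vs mutation.
Step by step:
`data = [3, 4, 2]` → data = [3, 4, 2]
`result = process(data)` → result = [3, 4, 2, 106, 997]
`print(data)` → prints [3, 4, 2]
`print(result)` → prints [3, 4, 2, 106, 997]

Answer:
[3, 4, 2]
[3, 4, 2, 106, 997]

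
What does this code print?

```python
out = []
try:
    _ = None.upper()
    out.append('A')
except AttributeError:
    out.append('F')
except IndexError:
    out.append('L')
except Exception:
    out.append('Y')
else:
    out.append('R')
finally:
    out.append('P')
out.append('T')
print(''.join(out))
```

Execution trace: 'F' (except AttributeError) → 'P' (finally) → 'T' (after the try/except). Output: FPT

Answer: FPT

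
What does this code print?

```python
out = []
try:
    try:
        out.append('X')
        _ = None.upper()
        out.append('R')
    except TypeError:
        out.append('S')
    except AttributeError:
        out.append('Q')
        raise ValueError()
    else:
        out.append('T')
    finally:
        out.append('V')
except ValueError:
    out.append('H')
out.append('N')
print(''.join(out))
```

Execution trace: 'X' (try body) → 'Q' (except AttributeError) → 'V' (finally) → 'H' (outer except ValueError) → 'N' (after the try/except). Output: XQVHN

Answer: XQVHN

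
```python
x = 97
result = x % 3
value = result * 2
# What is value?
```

Trace:
`x = 97` → x = 97
`result = x % 3` → result = 1
`value = result * 2` → value = 2
So value = 2

Answer: 2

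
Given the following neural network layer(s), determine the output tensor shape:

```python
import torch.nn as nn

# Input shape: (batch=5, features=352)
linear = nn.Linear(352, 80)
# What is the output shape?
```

Input: (5, 352) -> Output: (5, 80)

Answer: (5, 80)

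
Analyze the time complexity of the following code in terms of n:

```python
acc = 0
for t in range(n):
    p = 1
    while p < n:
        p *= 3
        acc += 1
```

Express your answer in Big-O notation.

Each loop level contributes: n × log n. Multiplying the contributions gives O(n log n).

Answer: O(n log n)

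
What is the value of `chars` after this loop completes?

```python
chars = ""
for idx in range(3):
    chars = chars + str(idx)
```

Concatenate digits 0 to 2
`chars` takes the values: "" → "0" → "01" → "012"

Answer: "012"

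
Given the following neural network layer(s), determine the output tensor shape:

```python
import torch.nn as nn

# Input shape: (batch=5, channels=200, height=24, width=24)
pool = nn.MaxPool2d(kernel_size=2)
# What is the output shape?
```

Input: (5, 200, 24, 24) -> Output: (5, 200, 12, 12)

Answer: (5, 200, 12, 12)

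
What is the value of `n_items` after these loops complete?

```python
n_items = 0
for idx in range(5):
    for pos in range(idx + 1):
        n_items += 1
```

Triangle: 1 + 2 + ... + 5
`n_items` takes the values: 0 → 1 → 2 → 3 → 4 → 5 → 6 → 7 → 8 → 9 → 10 → 11 → 12 → 13 → 14 → 15

Answer: 15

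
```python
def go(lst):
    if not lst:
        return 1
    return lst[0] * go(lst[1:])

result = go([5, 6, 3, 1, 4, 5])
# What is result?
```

Product over [5, 6, 3, 1, 4, 5] = 5 * 6 * 3 * 1 * 4 * 5 = 1800

Answer: 1800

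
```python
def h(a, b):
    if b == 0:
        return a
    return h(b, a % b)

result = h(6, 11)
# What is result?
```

h(6, 11) -> h(11, 6) -> h(6, 5) -> h(5, 1) -> h(1, 0) -> 1

Answer: 1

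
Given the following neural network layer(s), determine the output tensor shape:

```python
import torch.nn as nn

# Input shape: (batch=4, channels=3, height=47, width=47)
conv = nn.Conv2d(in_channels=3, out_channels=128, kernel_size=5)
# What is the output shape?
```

Input: (4, 3, 47, 47) -> Output: (4, 128, 43, 43)

Answer: (4, 128, 43, 43)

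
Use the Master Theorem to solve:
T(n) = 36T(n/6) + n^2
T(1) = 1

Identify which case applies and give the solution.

a=36, b=6, f(n)=n^2. log_6(36) = 2. Since c=2 = 2, Case 2 applies: T(n) = Θ(n^log_b(a) · log n) = O(n^2 log n).

Answer: O(n^2 log n) - Case 2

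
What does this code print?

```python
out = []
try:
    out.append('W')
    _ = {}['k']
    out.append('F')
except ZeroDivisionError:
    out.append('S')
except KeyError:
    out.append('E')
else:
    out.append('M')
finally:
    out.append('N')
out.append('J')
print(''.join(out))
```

Execution trace: 'W' (try body) → 'E' (except KeyError) → 'N' (finally) → 'J' (after the try/except). Output: WENJ

Answer: WENJ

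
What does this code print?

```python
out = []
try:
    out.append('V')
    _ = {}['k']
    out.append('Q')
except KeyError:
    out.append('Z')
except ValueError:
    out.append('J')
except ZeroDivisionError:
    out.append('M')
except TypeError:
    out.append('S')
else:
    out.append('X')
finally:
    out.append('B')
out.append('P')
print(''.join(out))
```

Execution trace: 'V' (try body) → 'Z' (except KeyError) → 'B' (finally) → 'P' (after the try/except). Output: VZBP

Answer: VZBP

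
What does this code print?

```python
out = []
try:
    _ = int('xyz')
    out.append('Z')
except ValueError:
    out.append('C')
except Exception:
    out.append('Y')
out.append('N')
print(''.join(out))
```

Execution trace: 'C' (except ValueError) → 'N' (after the try/except). Output: CN

Answer: CN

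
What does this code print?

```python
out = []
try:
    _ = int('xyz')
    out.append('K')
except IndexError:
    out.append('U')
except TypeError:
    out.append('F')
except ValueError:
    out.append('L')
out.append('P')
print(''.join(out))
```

Execution trace: 'L' (except ValueError) → 'P' (after the try/except). Output: LP

Answer: LP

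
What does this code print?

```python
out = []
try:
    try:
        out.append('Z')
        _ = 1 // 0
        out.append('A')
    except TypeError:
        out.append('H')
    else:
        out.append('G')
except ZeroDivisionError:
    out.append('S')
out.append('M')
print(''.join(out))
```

Execution trace: 'Z' (try body) → 'S' (outer except ZeroDivisionError) → 'M' (after the try/except). Output: ZSM

Answer: ZSM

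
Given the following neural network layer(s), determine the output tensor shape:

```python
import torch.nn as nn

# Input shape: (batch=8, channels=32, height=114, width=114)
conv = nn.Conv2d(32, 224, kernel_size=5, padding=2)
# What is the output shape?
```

Input: (8, 32, 114, 114) -> Output: (8, 224, 114, 114)

Answer: (8, 224, 114, 114)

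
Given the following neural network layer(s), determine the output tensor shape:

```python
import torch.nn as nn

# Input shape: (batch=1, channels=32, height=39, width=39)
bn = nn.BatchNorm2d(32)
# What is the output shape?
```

Input: (1, 32, 39, 39) -> Output: (1, 32, 39, 39)

Answer: (1, 32, 39, 39)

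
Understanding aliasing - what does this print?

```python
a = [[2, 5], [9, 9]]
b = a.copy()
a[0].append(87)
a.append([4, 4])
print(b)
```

Key concept: shallow copy with nested lists.
Step by step:
`a = [[2, 5], [9, 9]]` → a = [[2, 5], [9, 9]]
`b = a.copy()` → b = [[2, 5], [9, 9]]
`a[0].append(87)` → a = [[2, 5, 87], [9, 9]]; b = [[2, 5, 87], [9, 9]]
`a.append([4, 4])` → a = [[2, 5, 87], [9, 9], [4, 4]]
`print(b)` → prints [[2, 5, 87], [9, 9]]

Answer: [[2, 5, 87], [9, 9]]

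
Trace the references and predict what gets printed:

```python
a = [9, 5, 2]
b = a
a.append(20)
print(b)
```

Key concept: basic list aliasing.
Step by step:
`a = [9, 5, 2]` → a = [9, 5, 2]
`b = a` → b = [9, 5, 2] (same object as a)
`a.append(20)` → a = [9, 5, 2, 20] (same object as b); b = [9, 5, 2, 20] (same object as a)
`print(b)` → prints [9, 5, 2, 20]

Answer: [9, 5, 2, 20]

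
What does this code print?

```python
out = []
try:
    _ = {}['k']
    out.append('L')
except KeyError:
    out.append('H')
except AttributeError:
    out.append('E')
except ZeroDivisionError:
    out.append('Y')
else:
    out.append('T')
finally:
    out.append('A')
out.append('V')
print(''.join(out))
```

Execution trace: 'H' (except KeyError) → 'A' (finally) → 'V' (after the try/except). Output: HAV

Answer: HAV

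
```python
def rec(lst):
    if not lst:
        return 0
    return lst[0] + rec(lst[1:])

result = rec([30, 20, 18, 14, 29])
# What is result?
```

30 + 20 + 18 + 14 + 29 + 0 = 111

Answer: 111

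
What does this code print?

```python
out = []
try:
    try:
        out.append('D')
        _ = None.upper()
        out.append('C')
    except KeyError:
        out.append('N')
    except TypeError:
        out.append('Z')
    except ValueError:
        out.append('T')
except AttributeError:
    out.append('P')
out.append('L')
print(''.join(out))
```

Execution trace: 'D' (try body) → 'P' (outer except AttributeError) → 'L' (after the try/except). Output: DPL

Answer: DPL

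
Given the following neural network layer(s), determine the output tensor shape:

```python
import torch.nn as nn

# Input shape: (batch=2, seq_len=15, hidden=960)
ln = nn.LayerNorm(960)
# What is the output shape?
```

Input: (2, 15, 960) -> Output: (2, 15, 960)

Answer: (2, 15, 960)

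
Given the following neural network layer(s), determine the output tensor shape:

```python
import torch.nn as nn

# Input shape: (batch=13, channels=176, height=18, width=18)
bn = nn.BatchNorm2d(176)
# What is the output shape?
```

Input: (13, 176, 18, 18) -> Output: (13, 176, 18, 18)

Answer: (13, 176, 18, 18)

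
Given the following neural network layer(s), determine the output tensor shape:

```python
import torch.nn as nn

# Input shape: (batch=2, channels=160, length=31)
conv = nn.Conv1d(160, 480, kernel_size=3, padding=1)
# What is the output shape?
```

Input: (2, 160, 31) -> Output: (2, 480, 31)

Answer: (2, 480, 31)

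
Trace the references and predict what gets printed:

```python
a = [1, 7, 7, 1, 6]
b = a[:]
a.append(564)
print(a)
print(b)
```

Key concept: slice [:] creates copy.
Step by step:
`a = [1, 7, 7, 1, 6]` → a = [1, 7, 7, 1, 6]
`b = a[:]` → b = [1, 7, 7, 1, 6]
`a.append(564)` → a = [1, 7, 7, 1, 6, 564]
`print(a)` → prints [1, 7, 7, 1, 6, 564]
`print(b)` → prints [1, 7, 7, 1, 6]

Answer:
[1, 7, 7, 1, 6, 564]
[1, 7, 7, 1, 6]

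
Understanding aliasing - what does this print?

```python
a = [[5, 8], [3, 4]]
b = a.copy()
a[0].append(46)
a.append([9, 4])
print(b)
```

Key concept: shallow copy with nested lists.
Step by step:
`a = [[5, 8], [3, 4]]` → a = [[5, 8], [3, 4]]
`b = a.copy()` → b = [[5, 8], [3, 4]]
`a[0].append(46)` → a = [[5, 8, 46], [3, 4]]; b = [[5, 8, 46], [3, 4]]
`a.append([9, 4])` → a = [[5, 8, 46], [3, 4], [9, 4]]
`print(b)` → prints [[5, 8, 46], [3, 4]]

Answer: [[5, 8, 46], [3, 4]]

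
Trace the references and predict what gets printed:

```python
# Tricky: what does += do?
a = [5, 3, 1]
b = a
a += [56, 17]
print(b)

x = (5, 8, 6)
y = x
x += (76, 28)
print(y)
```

Key concept: += behavior differs for mutable vs immutable.
Step by step:
`a = [5, 3, 1]` → a = [5, 3, 1]
`b = a` → b = [5, 3, 1] (same object as a)
`a += [56, 17]` → a = [5, 3, 1, 56, 17] (same object as b); b = [5, 3, 1, 56, 17] (same object as a)
`print(b)` → prints [5, 3, 1, 56, 17]
`x = (5, 8, 6)` → x = (5, 8, 6)
`y = x` → y = (5, 8, 6)
`x += (76, 28)` → x = (5, 8, 6, 76, 28)
`print(y)` → prints (5, 8, 6)

Answer:
[5, 3, 1, 56, 17]
(5, 8, 6)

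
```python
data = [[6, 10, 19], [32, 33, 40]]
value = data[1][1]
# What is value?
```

Trace:
`data = [[6, 10, 19], [32, 33, 40]]` → data = [[6, 10, 19], [32, 33, 40]]
`value = data[1][1]` → value = 33
So value = 33

Answer: 33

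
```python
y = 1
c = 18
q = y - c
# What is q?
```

Trace:
`y = 1` → y = 1
`c = 18` → c = 18
`q = y - c` → q = -17
So q = -17

Answer: -17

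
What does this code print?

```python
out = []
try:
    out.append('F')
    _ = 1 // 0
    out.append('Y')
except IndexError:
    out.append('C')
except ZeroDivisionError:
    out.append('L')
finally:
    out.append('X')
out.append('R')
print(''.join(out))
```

Execution trace: 'F' (try body) → 'L' (except ZeroDivisionError) → 'X' (finally) → 'R' (after the try/except). Output: FLXR

Answer: FLXR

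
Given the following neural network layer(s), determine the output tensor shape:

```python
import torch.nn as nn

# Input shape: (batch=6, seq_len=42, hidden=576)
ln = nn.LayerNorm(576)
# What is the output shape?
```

Input: (6, 42, 576) -> Output: (6, 42, 576)

Answer: (6, 42, 576)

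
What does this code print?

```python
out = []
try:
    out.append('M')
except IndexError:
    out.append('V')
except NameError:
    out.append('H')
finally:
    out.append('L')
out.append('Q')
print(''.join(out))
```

Execution trace: 'M' (try body, no exception) → 'L' (finally) → 'Q' (after the try/except). Output: MLQ

Answer: MLQ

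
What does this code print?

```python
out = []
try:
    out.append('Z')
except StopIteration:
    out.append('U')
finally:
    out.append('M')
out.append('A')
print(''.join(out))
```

Execution trace: 'Z' (try body, no exception) → 'M' (finally) → 'A' (after the try/except). Output: ZMA

Answer: ZMA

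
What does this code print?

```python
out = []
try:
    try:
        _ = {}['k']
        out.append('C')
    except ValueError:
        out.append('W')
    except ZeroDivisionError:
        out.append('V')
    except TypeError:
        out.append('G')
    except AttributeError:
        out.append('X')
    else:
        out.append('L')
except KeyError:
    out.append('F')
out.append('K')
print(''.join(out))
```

Execution trace: 'F' (outer except KeyError) → 'K' (after the try/except). Output: FK

Answer: FK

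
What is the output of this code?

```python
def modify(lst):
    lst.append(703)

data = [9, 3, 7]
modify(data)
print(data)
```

Key concept: function modifies passed list.
Step by step:
`data = [9, 3, 7]` → data = [9, 3, 7]
`modify(data)` → data = [9, 3, 7, 703]
`print(data)` → prints [9, 3, 7, 703]

Answer: [9, 3, 7, 703]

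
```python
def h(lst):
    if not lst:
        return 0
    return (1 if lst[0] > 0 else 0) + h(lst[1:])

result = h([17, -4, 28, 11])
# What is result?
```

Count of positive elements in [17, -4, 28, 11] = 3

Answer: 3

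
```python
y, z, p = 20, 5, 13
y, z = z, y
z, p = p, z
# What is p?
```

Trace:
`y, z, p = 20, 5, 13` → y = 20; z = 5; p = 13
`y, z = z, y` → y = 5; z = 20
`z, p = p, z` → z = 13; p = 20
So p = 20

Answer: 20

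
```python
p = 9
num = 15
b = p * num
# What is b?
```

Trace:
`p = 9` → p = 9
`num = 15` → num = 15
`b = p * num` → b = 135
So b = 135

Answer: 135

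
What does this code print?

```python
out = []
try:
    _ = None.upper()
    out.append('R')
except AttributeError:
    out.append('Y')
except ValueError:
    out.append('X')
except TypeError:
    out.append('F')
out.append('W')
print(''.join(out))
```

Execution trace: 'Y' (except AttributeError) → 'W' (after the try/except). Output: YW

Answer: YW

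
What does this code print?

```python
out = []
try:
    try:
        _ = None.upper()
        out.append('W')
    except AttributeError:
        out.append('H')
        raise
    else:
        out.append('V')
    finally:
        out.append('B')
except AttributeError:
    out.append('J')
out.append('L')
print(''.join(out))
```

Execution trace: 'H' (inner except AttributeError) → 'B' (inner finally) → 'J' (outer except AttributeError) → 'L' (after the try/except). Output: HBJL

Answer: HBJL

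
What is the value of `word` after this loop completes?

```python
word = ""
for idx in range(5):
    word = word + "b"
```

Repeat 'b' 5 times
`word` takes the values: "" → "b" → "bb" → "bbb" → "bbbb" → "bbbbb"

Answer: "bbbbb"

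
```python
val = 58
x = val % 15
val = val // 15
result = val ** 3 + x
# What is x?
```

Trace:
`val = 58` → val = 58
`x = val % 15` → x = 13
`val = val // 15` → val = 3
`result = val ** 3 + x` → result = 40
So x = 13

Answer: 13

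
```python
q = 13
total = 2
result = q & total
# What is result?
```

Trace:
`q = 13` → q = 13
`total = 2` → total = 2
`result = q & total` → result = 0
So result = 0

Answer: 0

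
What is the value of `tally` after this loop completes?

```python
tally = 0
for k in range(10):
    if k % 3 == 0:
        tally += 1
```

Count numbers divisible by 3 in range(10)
`tally` takes the values: 0 → 1 → 2 → 3 → 4

Answer: 4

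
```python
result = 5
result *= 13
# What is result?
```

Trace:
`result = 5` → result = 5
`result *= 13` → result = 65
So result = 65

Answer: 65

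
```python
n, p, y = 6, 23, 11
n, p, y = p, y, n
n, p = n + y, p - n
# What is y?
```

Trace:
`n, p, y = 6, 23, 11` → n = 6; p = 23; y = 11
`n, p, y = p, y, n` → n = 23; p = 11; y = 6
`n, p = n + y, p - n` → n = 29; p = -12
So y = 6

Answer: 6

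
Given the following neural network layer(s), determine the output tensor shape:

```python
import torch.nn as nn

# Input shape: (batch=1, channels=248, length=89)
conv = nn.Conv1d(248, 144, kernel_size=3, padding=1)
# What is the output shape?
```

Input: (1, 248, 89) -> Output: (1, 144, 89)

Answer: (1, 144, 89)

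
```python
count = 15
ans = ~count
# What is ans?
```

Trace:
`count = 15` → count = 15
`ans = ~count` → ans = -16
So ans = -16

Answer: -16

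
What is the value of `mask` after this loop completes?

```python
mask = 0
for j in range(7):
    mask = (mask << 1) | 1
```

Build 7 consecutive 1-bits: 0b1111111
`mask` takes the values: 0 → 1 → 3 → 7 → 15 → 31 → 63 → 127

Answer: 127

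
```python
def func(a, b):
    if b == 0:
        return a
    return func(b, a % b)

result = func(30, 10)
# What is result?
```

func(30, 10) -> func(10, 0) -> 10

Answer: 10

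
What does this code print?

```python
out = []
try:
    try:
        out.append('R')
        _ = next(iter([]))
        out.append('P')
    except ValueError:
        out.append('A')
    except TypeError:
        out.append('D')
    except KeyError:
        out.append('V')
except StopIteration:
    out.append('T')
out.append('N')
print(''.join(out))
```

Execution trace: 'R' (try body) → 'T' (outer except StopIteration) → 'N' (after the try/except). Output: RTN

Answer: RTN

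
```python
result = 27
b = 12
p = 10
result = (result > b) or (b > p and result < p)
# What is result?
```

Trace:
`result = 27` → result = 27
`b = 12` → b = 12
`p = 10` → p = 10
`result = (result > b) or (b > p and result < p)` → result = True
So result = True

Answer: True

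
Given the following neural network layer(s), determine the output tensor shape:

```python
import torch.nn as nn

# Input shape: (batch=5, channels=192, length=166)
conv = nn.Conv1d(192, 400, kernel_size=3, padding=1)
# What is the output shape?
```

Input: (5, 192, 166) -> Output: (5, 400, 166)

Answer: (5, 400, 166)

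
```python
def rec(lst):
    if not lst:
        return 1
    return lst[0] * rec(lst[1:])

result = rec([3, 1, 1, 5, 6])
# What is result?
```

Product over [3, 1, 1, 5, 6] = 3 * 1 * 1 * 5 * 6 = 90

Answer: 90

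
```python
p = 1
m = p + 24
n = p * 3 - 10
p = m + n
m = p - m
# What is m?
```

Trace:
`p = 1` → p = 1
`m = p + 24` → m = 25
`n = p * 3 - 10` → n = -7
`p = m + n` → p = 18
`m = p - m` → m = -7
So m = -7

Answer: -7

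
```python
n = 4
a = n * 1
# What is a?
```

Trace:
`n = 4` → n = 4
`a = n * 1` → a = 4
So a = 4

Answer: 4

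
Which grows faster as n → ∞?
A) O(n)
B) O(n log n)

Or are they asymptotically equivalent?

O(n) vs O(n log n): Higher order terms dominate.

Answer: B) O(n log n) grows faster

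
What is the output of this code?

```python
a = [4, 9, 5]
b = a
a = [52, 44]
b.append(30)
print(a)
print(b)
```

Key concept: rebinding vs mutation: a is rebound to a new list, b still points at the original.
Step by step:
`a = [4, 9, 5]` → a = [4, 9, 5]
`b = a` → b = [4, 9, 5] (same object as a)
`a = [52, 44]` → a = [52, 44]
`b.append(30)` → b = [4, 9, 5, 30]
`print(a)` → prints [52, 44]
`print(b)` → prints [4, 9, 5, 30]

Answer:
[52, 44]
[4, 9, 5, 30]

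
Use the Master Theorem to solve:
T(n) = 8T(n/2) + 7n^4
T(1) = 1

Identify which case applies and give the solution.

a=8, b=2, f(n)=7n^4. log_2(8) = 3. Since c=4 > 3 and the regularity condition holds (8(n/2)^4 = (8/2^4)n^4 with 8/2^4 < 1), Case 3 applies: T(n) = Θ(f(n)) = O(n^4).

Answer: O(n^4) - Case 3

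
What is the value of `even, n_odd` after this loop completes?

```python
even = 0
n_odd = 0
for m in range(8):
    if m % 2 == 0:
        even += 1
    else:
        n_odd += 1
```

Count evens and odds in range(8)
`even, n_odd` takes the values: (0, 0) → (1, 0) → (1, 1) → (2, 1) → (2, 2) → (3, 2) → (3, 3) → (4, 3) → (4, 4)

Answer: 4, 4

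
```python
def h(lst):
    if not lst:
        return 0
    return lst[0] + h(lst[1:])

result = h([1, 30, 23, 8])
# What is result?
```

1 + 30 + 23 + 8 + 0 = 62

Answer: 62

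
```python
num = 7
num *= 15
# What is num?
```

Trace:
`num = 7` → num = 7
`num *= 15` → num = 105
So num = 105

Answer: 105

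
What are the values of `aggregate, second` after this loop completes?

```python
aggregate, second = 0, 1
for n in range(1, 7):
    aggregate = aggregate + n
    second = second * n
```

Sum and factorial of 1 to 6
`aggregate, second` takes the values: (0, 1) → (1, 1) → (3, 1) → (3, 2) → (6, 2) → (6, 6) → (10, 6) → (10, 24) → (15, 24) → (15, 120) → (21, 120) → (21, 720)

Answer: 21, 720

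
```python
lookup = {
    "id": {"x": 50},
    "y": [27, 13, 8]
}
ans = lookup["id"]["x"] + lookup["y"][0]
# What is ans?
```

Trace:
`lookup = { ...` → lookup = {'id': {'x': 50}, 'y': [27, 13, 8]}
`ans = lookup["id"]["x"] + lookup["y"][0]` → ans = 77
So ans = 77

Answer: 77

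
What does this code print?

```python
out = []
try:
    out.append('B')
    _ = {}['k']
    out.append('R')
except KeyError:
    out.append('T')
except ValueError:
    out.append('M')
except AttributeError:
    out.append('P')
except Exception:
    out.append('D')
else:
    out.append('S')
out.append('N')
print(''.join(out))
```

Execution trace: 'B' (try body) → 'T' (except KeyError) → 'N' (after the try/except). Output: BTN

Answer: BTN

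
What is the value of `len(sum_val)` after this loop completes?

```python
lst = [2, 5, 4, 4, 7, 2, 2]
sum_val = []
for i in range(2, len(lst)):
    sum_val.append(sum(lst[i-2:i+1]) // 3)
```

Number of 3-element averages
`sum_val` takes the values: [] → [3] → [3, 4] → [3, 4, 5] → [3, 4, 5, 4] → [3, 4, 5, 4, 3]
So `len(sum_val)` = 5

Answer: 5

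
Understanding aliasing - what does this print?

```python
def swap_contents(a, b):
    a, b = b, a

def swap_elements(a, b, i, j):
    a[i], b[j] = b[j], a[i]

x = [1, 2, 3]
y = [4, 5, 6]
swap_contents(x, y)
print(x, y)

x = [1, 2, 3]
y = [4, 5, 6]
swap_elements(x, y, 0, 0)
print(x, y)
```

Key concept: parameter rebinding vs mutation.
Step by step:
`x = [1, 2, 3]` → x = [1, 2, 3]
`y = [4, 5, 6]` → y = [4, 5, 6]
`swap_contents(x, y)` → no visible change to tracked variables
`print(x, y)` → prints [1, 2, 3] [4, 5, 6]
`x = [1, 2, 3]` → x = [1, 2, 3]
`y = [4, 5, 6]` → y = [4, 5, 6]
`swap_elements(x, y, 0, 0)` → x = [4, 2, 3]; y = [1, 5, 6]
`print(x, y)` → prints [4, 2, 3] [1, 5, 6]

Answer:
[1, 2, 3] [4, 5, 6]
[4, 2, 3] [1, 5, 6]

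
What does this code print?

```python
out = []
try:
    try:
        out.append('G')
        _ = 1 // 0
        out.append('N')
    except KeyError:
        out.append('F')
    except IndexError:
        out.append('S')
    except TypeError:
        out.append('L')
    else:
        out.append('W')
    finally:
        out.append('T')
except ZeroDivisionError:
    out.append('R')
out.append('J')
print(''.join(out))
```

Execution trace: 'G' (try body) → 'T' (finally) → 'R' (outer except ZeroDivisionError) → 'J' (after the try/except). Output: GTRJ

Answer: GTRJ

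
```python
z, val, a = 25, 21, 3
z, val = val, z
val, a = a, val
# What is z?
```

Trace:
`z, val, a = 25, 21, 3` → z = 25; val = 21; a = 3
`z, val = val, z` → z = 21; val = 25
`val, a = a, val` → val = 3; a = 25
So z = 21

Answer: 21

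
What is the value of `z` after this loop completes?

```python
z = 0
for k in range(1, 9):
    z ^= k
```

XOR of 1 to 8
`z` takes the values: 0 → 1 → 3 → 0 → 4 → 1 → 7 → 0 → 8

Answer: 8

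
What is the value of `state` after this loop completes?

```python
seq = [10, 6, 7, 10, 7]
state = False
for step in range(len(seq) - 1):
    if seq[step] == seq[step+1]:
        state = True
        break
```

Check consecutive duplicates in [10, 6, 7, 10, 7]
`state` takes the values: False

Answer: False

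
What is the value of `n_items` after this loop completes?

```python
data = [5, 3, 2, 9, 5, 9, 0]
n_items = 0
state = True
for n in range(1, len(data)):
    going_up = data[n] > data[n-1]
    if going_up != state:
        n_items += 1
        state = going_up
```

Count direction changes in [5, 3, 2, 9, 5, 9, 0]
`n_items` takes the values: 0 → 1 → 2 → 3 → 4 → 5

Answer: 5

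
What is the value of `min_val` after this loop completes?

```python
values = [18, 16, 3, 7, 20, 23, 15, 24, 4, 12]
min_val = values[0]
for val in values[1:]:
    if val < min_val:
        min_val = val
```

Minimum of [18, 16, 3, 7, 20, 23, 15, 24, 4, 12]
`min_val` takes the values: 18 → 16 → 3

Answer: 3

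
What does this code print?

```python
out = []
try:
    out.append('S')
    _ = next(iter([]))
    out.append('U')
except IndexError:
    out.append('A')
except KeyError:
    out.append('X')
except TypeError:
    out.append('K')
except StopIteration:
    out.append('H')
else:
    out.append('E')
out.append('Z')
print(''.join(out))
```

Execution trace: 'S' (try body) → 'H' (except StopIteration) → 'Z' (after the try/except). Output: SHZ

Answer: SHZ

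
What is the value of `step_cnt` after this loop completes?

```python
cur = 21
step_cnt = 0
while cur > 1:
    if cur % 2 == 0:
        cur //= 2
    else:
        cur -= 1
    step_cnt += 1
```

Steps to reduce 21 to 1
`step_cnt` takes the values: 0 → 1 → 2 → 3 → 4 → 5 → 6

Answer: 6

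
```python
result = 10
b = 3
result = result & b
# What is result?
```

Trace:
`result = 10` → result = 10
`b = 3` → b = 3
`result = result & b` → result = 2
So result = 2

Answer: 2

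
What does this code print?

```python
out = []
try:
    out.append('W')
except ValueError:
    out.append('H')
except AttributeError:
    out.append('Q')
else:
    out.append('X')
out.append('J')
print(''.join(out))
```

Execution trace: 'W' (try body, no exception) → 'X' (else) → 'J' (after the try/except). Output: WXJ

Answer: WXJ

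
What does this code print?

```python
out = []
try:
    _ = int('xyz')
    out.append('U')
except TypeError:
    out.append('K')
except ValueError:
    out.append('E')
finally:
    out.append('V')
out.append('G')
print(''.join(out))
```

Execution trace: 'E' (except ValueError) → 'V' (finally) → 'G' (after the try/except). Output: EVG

Answer: EVG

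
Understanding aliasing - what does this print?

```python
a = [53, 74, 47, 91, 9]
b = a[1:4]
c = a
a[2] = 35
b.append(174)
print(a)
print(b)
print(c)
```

Key concept: slice vs alias.
Step by step:
`a = [53, 74, 47, 91, 9]` → a = [53, 74, 47, 91, 9]
`b = a[1:4]` → b = [74, 47, 91]
`c = a` → c = [53, 74, 47, 91, 9] (same object as a)
`a[2] = 35` → a = [53, 74, 35, 91, 9] (same object as c); c = [53, 74, 35, 91, 9] (same object as a)
`b.append(174)` → b = [74, 47, 91, 174]
`print(a)` → prints [53, 74, 35, 91, 9]
`print(b)` → prints [74, 47, 91, 174]
`print(c)` → prints [53, 74, 35, 91, 9]

Answer:
[53, 74, 35, 91, 9]
[74, 47, 91, 174]
[53, 74, 35, 91, 9]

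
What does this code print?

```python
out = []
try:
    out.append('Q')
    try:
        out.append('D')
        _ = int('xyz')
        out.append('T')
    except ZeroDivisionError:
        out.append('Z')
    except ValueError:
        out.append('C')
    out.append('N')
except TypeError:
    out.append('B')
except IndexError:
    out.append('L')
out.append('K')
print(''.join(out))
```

Execution trace: 'Q' (try body) → 'D' (inner try body) → 'C' (inner except ValueError) → 'N' (try body, no exception) → 'K' (after the try/except). Output: QDCNK

Answer: QDCNK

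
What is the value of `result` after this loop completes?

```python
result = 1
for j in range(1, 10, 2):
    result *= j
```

Product of 1, 3, 5, ... up to 9
`result` takes the values: 1 → 3 → 15 → 105 → 945

Answer: 945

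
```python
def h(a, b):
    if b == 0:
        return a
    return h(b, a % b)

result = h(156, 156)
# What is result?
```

h(156, 156) -> h(156, 0) -> 156

Answer: 156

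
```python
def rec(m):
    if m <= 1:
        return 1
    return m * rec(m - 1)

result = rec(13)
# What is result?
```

rec(13) = 13 * 12 * 11 * 10 * 9 * 8 * 7 * 6 * 5 * 4 * 3 * 2 * 1 = 6227020800

Answer: 6227020800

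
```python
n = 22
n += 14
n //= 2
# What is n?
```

Trace:
`n = 22` → n = 22
`n += 14` → n = 36
`n //= 2` → n = 18
So n = 18

Answer: 18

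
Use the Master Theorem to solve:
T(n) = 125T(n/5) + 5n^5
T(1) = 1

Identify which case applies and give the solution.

a=125, b=5, f(n)=5n^5. log_5(125) = 3. Since c=5 > 3 and the regularity condition holds (125(n/5)^5 = (125/5^5)n^5 with 125/5^5 < 1), Case 3 applies: T(n) = Θ(f(n)) = O(n^5).

Answer: O(n^5) - Case 3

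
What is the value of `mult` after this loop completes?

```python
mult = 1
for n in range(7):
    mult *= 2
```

2^7 = 128
`mult` takes the values: 1 → 2 → 4 → 8 → 16 → 32 → 64 → 128

Answer: 128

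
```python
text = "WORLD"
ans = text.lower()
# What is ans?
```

Trace:
`text = "WORLD"` → text = 'WORLD'
`ans = text.lower()` → ans = 'world'
So ans = 'world'

Answer: 'world'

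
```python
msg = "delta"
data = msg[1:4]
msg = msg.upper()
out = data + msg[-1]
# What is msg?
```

Trace:
`msg = "delta"` → msg = 'delta'
`data = msg[1:4]` → data = 'elt'
`msg = msg.upper()` → msg = 'DELTA'
`out = data + msg[-1]` → out = 'eltA'
So msg = 'DELTA'

Answer: 'DELTA'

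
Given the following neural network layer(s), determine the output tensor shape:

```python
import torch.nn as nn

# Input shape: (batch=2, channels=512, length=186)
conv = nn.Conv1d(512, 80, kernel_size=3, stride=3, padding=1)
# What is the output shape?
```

Input: (2, 512, 186) -> Output: (2, 80, 62)

Answer: (2, 80, 62)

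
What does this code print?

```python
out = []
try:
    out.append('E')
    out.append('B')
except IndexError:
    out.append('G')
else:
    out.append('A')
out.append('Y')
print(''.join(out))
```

Execution trace: 'E' (try body) → 'B' (try body, no exception) → 'A' (else) → 'Y' (after the try/except). Output: EBAY

Answer: EBAY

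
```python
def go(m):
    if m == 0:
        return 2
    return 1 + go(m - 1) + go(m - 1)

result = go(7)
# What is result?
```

go(m) = 1 + 2·go(m-1), go(0)=2. Closed form: (2+1)·2^7 - 1 = 383.

Answer: 383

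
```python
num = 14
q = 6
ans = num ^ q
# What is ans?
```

Trace:
`num = 14` → num = 14
`q = 6` → q = 6
`ans = num ^ q` → ans = 8
So ans = 8

Answer: 8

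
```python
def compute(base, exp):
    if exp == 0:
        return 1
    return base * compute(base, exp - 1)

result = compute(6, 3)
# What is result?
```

compute(6, 3) = 6 * 6 * 6 = 216

Answer: 216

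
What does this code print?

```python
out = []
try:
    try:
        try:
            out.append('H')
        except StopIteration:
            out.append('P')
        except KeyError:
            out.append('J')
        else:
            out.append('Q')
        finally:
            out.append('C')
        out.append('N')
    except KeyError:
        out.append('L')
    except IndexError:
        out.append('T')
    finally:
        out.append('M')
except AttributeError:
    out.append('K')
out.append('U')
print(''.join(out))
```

Execution trace: 'H' (inner try body, no exception) → 'Q' (inner else) → 'C' (inner finally) → 'N' (try body, no exception) → 'M' (finally) → 'U' (after the try/except). Output: HQCNMU

Answer: HQCNMU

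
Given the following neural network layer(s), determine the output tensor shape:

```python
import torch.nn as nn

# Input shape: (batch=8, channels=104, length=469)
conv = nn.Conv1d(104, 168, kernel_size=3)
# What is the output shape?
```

Input: (8, 104, 469) -> Output: (8, 168, 467)

Answer: (8, 168, 467)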